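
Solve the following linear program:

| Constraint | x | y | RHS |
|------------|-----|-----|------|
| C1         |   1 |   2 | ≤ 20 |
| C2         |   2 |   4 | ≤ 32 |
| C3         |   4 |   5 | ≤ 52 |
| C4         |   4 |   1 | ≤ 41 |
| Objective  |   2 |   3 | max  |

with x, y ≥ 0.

Evaluate the objective at each vertex of the feasible region:
  z(0, 0) = 0
  z(10.25, 0) = 20.5
  z(9.562, 2.75) = 27.38
  z(8, 4) = 28  ←
  z(0, 8) = 24
The maximum is at x = 8, y = 4.

x = 8, y = 4, z = 28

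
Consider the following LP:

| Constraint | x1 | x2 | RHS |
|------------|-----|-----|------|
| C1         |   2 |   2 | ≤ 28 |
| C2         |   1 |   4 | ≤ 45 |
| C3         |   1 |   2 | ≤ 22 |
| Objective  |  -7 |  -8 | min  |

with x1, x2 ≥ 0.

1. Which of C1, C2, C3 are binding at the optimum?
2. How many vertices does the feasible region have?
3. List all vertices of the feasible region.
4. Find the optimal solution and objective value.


1. C1, C3
2. 4
3. (0, 0), (14, 0), (6, 8), (0, 11)
4. x1 = 6, x2 = 8, z = -106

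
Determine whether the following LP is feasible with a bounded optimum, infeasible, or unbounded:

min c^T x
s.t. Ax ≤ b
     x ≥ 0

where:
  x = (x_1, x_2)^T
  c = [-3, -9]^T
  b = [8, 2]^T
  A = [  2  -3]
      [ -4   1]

Unbounded (objective can decrease without bound)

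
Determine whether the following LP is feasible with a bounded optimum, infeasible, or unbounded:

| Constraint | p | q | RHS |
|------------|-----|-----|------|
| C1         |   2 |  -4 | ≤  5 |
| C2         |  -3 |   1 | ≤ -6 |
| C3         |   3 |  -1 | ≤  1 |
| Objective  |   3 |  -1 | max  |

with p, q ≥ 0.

Infeasible (no feasible solution exists)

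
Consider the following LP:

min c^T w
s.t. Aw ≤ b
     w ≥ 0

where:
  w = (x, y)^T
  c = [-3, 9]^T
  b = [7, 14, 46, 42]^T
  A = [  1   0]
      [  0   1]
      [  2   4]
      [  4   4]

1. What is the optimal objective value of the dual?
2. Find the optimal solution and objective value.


1. -21
2. x = 7, y = 0, z = -21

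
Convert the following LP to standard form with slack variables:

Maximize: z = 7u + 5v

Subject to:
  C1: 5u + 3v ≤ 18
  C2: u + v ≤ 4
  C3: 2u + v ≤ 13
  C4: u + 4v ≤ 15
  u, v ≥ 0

max z = 7u + 5v

s.t.
  5u + 3v + s1 = 18
  u + v + s2 = 4
  2u + v + s3 = 13
  u + 4v + s4 = 15
  u, v, s1, s2, s3, s4 ≥ 0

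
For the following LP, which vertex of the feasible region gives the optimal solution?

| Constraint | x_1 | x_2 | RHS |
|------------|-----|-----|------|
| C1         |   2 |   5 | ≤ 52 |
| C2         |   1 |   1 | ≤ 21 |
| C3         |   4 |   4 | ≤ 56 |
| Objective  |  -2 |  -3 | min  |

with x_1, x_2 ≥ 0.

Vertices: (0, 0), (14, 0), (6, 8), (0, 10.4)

Evaluate the objective at each vertex of the feasible region:
  z(0, 0) = 0
  z(14, 0) = -28
  z(6, 8) = -36  ←
  z(0, 10.4) = -31.2
The minimum is at x_1 = 6, x_2 = 8.

(6, 8)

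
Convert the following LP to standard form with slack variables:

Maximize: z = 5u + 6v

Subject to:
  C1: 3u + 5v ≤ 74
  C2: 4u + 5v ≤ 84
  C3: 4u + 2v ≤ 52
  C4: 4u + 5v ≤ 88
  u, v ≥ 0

max z = 5u + 6v

s.t.
  3u + 5v + s1 = 74
  4u + 5v + s2 = 84
  4u + 2v + s3 = 52
  4u + 5v + s4 = 88
  u, v, s1, s2, s3, s4 ≥ 0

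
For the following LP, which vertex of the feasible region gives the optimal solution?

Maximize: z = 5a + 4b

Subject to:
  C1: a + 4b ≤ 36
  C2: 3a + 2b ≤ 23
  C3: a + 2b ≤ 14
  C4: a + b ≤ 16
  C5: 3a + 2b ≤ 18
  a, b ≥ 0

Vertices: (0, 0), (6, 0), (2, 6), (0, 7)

Evaluate the objective at each vertex of the feasible region:
  z(0, 0) = 0
  z(6, 0) = 30
  z(2, 6) = 34  ←
  z(0, 7) = 28
The maximum is at a = 2, b = 6.

(2, 6)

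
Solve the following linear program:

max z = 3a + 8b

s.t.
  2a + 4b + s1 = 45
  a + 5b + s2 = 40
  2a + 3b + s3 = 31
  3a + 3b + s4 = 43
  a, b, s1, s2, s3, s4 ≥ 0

Evaluate the objective at each vertex of the feasible region:
  z(0, 0) = 0
  z(14.33, 0) = 43
  z(12, 2.333) = 54.67
  z(5, 7) = 71  ←
  z(0, 8) = 64
The maximum is at a = 5, b = 7.

a = 5, b = 7, z = 71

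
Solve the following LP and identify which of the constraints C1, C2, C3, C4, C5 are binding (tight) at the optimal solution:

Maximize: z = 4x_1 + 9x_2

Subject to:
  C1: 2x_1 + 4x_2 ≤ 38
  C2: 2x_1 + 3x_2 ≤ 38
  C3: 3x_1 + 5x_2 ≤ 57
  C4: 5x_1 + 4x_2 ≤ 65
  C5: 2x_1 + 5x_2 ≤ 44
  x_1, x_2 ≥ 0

At x_1 = 7, x_2 = 6, compute slack b - a·x for each constraint:
  C1: 38 − 38 = 0  (binding)
  C2: 38 − 32 = 6  (slack)
  C3: 57 − 51 = 6  (slack)
  C4: 65 − 59 = 6  (slack)
  C5: 44 − 44 = 0  (binding)

Optimal: x_1 = 7, x_2 = 6
Binding: C1, C5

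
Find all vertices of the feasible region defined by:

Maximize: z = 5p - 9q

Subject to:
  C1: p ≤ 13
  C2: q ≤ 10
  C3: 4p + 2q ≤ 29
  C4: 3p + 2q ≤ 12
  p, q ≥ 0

(0, 0), (4, 0), (0, 6)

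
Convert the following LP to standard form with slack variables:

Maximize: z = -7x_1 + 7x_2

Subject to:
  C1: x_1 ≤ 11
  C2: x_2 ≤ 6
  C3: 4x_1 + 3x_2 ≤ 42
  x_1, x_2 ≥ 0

max z = -7x_1 + 7x_2

s.t.
  x_1 + s1 = 11
  x_2 + s2 = 6
  4x_1 + 3x_2 + s3 = 42
  x_1, x_2, s1, s2, s3 ≥ 0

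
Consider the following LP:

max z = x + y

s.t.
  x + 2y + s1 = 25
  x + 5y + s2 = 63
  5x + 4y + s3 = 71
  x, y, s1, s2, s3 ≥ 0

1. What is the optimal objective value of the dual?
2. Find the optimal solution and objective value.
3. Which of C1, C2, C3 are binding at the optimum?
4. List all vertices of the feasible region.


1. 16
2. x = 7, y = 9, z = 16
3. C1, C3
4. (0, 0), (14.2, 0), (7, 9), (0, 12.5)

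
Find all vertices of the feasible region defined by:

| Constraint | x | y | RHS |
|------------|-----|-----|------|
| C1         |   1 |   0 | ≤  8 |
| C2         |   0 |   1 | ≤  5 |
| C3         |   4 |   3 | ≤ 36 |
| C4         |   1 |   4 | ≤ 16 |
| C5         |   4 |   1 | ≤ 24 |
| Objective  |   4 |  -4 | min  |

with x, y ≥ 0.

(0, 0), (6, 0), (5.333, 2.667), (0, 4)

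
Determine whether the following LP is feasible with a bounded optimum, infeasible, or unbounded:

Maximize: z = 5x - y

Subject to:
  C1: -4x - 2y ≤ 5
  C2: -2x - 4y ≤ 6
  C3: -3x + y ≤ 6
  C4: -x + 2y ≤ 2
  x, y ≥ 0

Unbounded (objective can increase without bound)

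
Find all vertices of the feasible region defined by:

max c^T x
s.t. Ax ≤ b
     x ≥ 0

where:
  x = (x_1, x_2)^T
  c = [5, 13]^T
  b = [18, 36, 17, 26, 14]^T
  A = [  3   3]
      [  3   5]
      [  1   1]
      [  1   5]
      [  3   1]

(0, 0), (4.667, 0), (4, 2), (1, 5), (0, 5.2)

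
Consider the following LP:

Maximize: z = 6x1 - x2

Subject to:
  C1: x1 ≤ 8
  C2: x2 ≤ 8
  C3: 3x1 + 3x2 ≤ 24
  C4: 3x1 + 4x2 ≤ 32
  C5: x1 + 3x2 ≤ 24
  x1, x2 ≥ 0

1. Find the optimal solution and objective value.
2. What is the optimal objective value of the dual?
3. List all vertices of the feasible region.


1. x1 = 8, x2 = 0, z = 48
2. 48
3. (0, 0), (8, 0), (0, 8)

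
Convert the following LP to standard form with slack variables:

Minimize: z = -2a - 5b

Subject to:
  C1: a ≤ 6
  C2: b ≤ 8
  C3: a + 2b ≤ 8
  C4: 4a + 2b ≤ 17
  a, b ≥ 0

min z = -2a - 5b

s.t.
  a + s1 = 6
  b + s2 = 8
  a + 2b + s3 = 8
  4a + 2b + s4 = 17
  a, b, s1, s2, s3, s4 ≥ 0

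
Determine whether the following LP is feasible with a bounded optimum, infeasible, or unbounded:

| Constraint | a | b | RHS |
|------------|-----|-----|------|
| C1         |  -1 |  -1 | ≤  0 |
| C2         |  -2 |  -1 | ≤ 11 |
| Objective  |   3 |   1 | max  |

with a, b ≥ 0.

Unbounded (objective can increase without bound)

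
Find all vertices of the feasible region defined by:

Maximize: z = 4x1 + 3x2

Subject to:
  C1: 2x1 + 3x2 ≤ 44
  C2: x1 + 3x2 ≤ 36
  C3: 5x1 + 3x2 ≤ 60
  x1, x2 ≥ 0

(0, 0), (12, 0), (6, 10), (0, 12)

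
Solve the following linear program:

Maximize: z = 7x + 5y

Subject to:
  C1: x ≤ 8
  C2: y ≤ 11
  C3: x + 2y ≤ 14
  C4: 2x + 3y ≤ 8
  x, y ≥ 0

Evaluate the objective at each vertex of the feasible region:
  z(0, 0) = 0
  z(4, 0) = 28  ←
  z(0, 2.667) = 13.33
The maximum is at x = 4, y = 0.

x = 4, y = 0, z = 28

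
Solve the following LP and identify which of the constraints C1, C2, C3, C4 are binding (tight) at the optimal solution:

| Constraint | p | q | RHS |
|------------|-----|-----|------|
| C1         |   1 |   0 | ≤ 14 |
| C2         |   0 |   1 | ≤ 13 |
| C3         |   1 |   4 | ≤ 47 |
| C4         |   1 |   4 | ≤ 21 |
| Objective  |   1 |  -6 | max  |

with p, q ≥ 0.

At p = 14, q = 0, compute slack b - a·x for each constraint:
  C1: 14 − 14 = 0  (binding)
  C2: 13 − 0 = 13  (slack)
  C3: 47 − 14 = 33  (slack)
  C4: 21 − 14 = 7  (slack)

Optimal: p = 14, q = 0
Binding: C1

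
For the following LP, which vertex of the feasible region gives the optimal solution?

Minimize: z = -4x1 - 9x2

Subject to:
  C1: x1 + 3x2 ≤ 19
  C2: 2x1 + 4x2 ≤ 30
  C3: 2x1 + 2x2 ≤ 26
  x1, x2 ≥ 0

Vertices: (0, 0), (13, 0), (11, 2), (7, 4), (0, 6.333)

Evaluate the objective at each vertex of the feasible region:
  z(0, 0) = 0
  z(13, 0) = -52
  z(11, 2) = -62
  z(7, 4) = -64  ←
  z(0, 6.333) = -57
The minimum is at x1 = 7, x2 = 4.

(7, 4)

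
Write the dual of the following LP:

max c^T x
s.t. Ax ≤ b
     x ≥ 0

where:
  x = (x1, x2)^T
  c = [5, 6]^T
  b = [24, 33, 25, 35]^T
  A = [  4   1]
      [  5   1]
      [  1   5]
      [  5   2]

Primal max cᵀx s.t. Ax ≤ b, x ≥ 0  →  Dual min bᵀy s.t. Aᵀy ≥ c, y ≥ 0.

Minimize: z = 24y1 + 33y2 + 25y3 + 35y4

Subject to:
  4y1 + 5y2 + y3 + 5y4 ≥ 5
  y1 + y2 + 5y3 + 2y4 ≥ 6
  y1, y2, y3, y4 ≥ 0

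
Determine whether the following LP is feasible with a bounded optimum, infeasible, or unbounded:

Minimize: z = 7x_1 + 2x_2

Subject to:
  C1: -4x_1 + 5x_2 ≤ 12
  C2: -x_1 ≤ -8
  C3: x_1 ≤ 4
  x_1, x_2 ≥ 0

Infeasible (no feasible solution exists)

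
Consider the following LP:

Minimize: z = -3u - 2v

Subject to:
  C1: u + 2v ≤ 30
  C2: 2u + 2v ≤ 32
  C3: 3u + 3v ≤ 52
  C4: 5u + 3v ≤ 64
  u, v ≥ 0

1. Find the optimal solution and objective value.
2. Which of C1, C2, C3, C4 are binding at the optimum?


1. u = 8, v = 8, z = -40
2. C2, C4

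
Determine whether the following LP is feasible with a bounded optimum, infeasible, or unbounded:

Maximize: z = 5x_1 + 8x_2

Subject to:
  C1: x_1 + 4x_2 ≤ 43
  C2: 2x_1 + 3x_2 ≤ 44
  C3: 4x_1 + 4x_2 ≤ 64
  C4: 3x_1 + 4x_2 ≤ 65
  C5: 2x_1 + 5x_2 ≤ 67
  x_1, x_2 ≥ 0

Feasible with a bounded optimal solution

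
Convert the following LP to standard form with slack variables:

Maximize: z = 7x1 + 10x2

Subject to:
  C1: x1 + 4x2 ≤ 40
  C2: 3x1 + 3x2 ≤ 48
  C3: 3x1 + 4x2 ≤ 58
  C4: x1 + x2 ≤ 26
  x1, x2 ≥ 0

max z = 7x1 + 10x2

s.t.
  x1 + 4x2 + s1 = 40
  3x1 + 3x2 + s2 = 48
  3x1 + 4x2 + s3 = 58
  x1 + x2 + s4 = 26
  x1, x2, s1, s2, s3, s4 ≥ 0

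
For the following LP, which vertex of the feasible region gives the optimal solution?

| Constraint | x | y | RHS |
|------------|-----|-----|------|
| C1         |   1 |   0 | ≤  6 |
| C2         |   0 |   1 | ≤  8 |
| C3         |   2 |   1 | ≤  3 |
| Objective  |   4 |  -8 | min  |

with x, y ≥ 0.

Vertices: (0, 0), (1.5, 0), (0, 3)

Evaluate the objective at each vertex of the feasible region:
  z(0, 0) = 0
  z(1.5, 0) = 6
  z(0, 3) = -24  ←
The minimum is at x = 0, y = 3.

(0, 3)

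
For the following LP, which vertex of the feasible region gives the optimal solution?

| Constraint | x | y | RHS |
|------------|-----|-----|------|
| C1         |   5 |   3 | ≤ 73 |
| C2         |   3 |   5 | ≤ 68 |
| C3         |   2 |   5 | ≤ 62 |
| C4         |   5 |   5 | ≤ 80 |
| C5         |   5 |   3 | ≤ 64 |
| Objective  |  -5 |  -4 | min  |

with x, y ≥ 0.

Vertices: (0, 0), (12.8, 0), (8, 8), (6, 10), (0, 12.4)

Evaluate the objective at each vertex of the feasible region:
  z(0, 0) = 0
  z(12.8, 0) = -64
  z(8, 8) = -72  ←
  z(6, 10) = -70
  z(0, 12.4) = -49.6
The minimum is at x = 8, y = 8.

(8, 8)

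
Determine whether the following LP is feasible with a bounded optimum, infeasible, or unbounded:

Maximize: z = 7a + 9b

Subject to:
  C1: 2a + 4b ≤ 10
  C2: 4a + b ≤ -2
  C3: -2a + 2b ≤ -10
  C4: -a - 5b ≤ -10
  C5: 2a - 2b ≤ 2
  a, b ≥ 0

Infeasible (no feasible solution exists)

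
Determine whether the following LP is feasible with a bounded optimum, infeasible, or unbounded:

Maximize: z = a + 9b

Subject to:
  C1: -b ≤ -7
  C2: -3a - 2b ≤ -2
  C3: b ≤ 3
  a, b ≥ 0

Infeasible (no feasible solution exists)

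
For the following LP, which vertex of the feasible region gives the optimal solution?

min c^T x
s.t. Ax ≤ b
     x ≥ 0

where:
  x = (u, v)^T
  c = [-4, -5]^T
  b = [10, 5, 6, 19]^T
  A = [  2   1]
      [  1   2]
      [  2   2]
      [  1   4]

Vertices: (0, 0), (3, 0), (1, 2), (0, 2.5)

Evaluate the objective at each vertex of the feasible region:
  z(0, 0) = 0
  z(3, 0) = -12
  z(1, 2) = -14  ←
  z(0, 2.5) = -12.5
The minimum is at u = 1, v = 2.

(1, 2)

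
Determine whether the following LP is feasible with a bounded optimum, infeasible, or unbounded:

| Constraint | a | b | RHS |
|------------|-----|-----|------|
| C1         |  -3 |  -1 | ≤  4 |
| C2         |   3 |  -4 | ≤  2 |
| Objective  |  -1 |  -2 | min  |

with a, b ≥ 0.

Unbounded (objective can decrease without bound)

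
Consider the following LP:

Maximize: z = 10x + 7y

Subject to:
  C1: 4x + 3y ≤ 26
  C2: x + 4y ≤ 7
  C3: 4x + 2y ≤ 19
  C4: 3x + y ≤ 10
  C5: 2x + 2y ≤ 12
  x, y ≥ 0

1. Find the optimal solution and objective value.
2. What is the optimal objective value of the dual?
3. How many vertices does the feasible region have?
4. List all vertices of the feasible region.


1. x = 3, y = 1, z = 37
2. 37
3. 4
4. (0, 0), (3.333, 0), (3, 1), (0, 1.75)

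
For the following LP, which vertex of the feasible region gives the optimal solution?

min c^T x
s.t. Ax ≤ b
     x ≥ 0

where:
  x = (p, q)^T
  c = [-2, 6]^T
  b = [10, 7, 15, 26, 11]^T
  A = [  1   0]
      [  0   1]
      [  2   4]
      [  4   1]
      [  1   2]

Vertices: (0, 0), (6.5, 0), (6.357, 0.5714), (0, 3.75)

Evaluate the objective at each vertex of the feasible region:
  z(0, 0) = 0
  z(6.5, 0) = -13  ←
  z(6.357, 0.5714) = -9.286
  z(0, 3.75) = 22.5
The minimum is at p = 6.5, q = 0.

(6.5, 0)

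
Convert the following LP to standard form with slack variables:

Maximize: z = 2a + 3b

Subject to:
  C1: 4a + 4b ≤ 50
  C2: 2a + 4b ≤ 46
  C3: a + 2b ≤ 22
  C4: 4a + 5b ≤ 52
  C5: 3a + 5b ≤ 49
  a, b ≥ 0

max z = 2a + 3b

s.t.
  4a + 4b + s1 = 50
  2a + 4b + s2 = 46
  a + 2b + s3 = 22
  4a + 5b + s4 = 52
  3a + 5b + s5 = 49
  a, b, s1, s2, s3, s4, s5 ≥ 0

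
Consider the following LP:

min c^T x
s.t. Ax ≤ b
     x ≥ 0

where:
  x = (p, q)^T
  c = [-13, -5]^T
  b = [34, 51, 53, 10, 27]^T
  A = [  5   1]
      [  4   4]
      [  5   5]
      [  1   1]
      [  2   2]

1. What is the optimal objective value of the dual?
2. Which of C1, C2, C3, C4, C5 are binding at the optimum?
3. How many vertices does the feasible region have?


1. -98
2. C1, C4
3. 4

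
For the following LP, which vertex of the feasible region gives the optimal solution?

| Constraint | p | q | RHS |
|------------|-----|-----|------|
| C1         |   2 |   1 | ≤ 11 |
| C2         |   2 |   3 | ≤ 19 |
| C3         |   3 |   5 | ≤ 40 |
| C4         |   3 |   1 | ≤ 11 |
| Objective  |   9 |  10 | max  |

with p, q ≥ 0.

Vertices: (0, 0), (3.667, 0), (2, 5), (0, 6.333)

Evaluate the objective at each vertex of the feasible region:
  z(0, 0) = 0
  z(3.667, 0) = 33
  z(2, 5) = 68  ←
  z(0, 6.333) = 63.33
The maximum is at p = 2, q = 5.

(2, 5)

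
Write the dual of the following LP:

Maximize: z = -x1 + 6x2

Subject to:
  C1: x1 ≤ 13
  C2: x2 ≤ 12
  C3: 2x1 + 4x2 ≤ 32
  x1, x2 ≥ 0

Primal max cᵀx s.t. Ax ≤ b, x ≥ 0  →  Dual min bᵀy s.t. Aᵀy ≥ c, y ≥ 0.

Minimize: z = 13y1 + 12y2 + 32y3

Subject to:
  y1 + 2y3 ≥ -1
  y2 + 4y3 ≥ 6
  y1, y2, y3 ≥ 0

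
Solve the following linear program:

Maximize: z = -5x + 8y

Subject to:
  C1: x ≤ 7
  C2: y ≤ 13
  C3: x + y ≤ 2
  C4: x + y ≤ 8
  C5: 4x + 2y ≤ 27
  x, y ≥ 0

Evaluate the objective at each vertex of the feasible region:
  z(0, 0) = 0
  z(2, 0) = -10
  z(0, 2) = 16  ←
The maximum is at x = 0, y = 2.

x = 0, y = 2, z = 16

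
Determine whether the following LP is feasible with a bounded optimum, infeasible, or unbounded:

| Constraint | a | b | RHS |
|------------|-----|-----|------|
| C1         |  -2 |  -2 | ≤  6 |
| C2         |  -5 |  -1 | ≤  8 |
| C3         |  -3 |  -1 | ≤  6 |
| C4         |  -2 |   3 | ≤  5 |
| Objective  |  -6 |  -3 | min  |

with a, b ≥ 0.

Unbounded (objective can decrease without bound)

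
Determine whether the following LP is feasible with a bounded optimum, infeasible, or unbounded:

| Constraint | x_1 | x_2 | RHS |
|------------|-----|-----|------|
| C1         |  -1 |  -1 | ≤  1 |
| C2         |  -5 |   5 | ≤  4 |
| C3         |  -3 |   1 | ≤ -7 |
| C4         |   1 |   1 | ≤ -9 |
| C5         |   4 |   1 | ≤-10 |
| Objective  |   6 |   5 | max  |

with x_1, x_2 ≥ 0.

Infeasible (no feasible solution exists)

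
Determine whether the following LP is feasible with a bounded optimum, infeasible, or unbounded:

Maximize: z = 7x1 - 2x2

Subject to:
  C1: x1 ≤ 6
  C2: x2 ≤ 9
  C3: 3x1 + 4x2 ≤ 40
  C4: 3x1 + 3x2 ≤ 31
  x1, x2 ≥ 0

Feasible with a bounded optimal solution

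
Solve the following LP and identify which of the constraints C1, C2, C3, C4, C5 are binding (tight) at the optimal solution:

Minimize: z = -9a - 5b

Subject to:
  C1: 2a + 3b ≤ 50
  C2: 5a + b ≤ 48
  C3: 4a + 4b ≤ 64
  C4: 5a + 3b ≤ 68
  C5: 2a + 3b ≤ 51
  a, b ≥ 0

At a = 8, b = 8, compute slack b - a·x for each constraint:
  C1: 50 − 40 = 10  (slack)
  C2: 48 − 48 = 0  (binding)
  C3: 64 − 64 = 0  (binding)
  C4: 68 − 64 = 4  (slack)
  C5: 51 − 40 = 11  (slack)

Optimal: a = 8, b = 8
Binding: C2, C3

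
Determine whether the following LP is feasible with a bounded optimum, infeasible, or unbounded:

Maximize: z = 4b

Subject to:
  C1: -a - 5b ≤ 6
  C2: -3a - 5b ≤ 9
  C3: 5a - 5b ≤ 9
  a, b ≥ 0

Unbounded (objective can increase without bound)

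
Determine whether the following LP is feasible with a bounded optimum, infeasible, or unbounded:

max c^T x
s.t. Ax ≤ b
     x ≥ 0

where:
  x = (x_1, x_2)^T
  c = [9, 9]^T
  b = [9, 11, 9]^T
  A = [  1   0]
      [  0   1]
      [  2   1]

Feasible with a bounded optimal solution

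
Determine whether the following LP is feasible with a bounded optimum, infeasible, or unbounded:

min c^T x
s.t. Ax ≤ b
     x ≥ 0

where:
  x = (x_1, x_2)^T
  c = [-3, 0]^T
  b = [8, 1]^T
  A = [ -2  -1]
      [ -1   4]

Unbounded (objective can decrease without bound)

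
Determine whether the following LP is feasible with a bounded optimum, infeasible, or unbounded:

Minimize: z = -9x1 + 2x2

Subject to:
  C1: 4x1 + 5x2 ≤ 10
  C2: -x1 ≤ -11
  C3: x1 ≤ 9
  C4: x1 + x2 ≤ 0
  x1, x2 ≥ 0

Infeasible (no feasible solution exists)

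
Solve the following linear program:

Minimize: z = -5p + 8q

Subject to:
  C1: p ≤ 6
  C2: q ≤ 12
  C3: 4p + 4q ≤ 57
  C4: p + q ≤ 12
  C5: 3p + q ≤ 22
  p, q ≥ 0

Evaluate the objective at each vertex of the feasible region:
  z(0, 0) = 0
  z(6, 0) = -30  ←
  z(6, 4) = 2
  z(5, 7) = 31
  z(0, 12) = 96
The minimum is at p = 6, q = 0.

p = 6, q = 0, z = -30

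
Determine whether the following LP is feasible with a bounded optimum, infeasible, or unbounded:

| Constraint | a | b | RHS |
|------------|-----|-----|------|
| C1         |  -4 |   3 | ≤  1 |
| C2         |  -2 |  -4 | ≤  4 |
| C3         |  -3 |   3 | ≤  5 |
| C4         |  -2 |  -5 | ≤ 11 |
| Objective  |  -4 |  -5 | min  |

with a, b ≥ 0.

Unbounded (objective can decrease without bound)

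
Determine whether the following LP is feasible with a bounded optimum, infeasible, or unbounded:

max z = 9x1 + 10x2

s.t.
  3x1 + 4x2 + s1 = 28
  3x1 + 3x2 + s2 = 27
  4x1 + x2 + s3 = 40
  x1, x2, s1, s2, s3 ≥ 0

Feasible with a bounded optimal solution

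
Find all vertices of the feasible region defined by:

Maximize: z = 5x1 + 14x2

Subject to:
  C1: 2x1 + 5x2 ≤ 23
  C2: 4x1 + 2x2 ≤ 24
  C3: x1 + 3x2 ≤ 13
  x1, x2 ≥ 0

(0, 0), (6, 0), (4.625, 2.75), (4, 3), (0, 4.333)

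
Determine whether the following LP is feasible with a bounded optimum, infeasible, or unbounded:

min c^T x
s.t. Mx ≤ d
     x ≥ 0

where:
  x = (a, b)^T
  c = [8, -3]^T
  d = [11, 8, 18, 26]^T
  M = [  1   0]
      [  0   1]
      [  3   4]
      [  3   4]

Feasible with a bounded optimal solution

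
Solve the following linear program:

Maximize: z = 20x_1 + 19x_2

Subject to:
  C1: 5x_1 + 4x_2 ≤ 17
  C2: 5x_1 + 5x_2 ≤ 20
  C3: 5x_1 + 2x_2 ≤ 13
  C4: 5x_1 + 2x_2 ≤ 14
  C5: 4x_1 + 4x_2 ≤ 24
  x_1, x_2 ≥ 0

Evaluate the objective at each vertex of the feasible region:
  z(0, 0) = 0
  z(2.6, 0) = 52
  z(1.8, 2) = 74
  z(1, 3) = 77  ←
  z(0, 4) = 76
The maximum is at x_1 = 1, x_2 = 3.

x_1 = 1, x_2 = 3, z = 77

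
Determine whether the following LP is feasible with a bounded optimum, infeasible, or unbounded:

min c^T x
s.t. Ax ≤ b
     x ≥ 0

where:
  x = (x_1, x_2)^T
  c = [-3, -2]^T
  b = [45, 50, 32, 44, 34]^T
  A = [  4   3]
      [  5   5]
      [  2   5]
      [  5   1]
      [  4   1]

Feasible with a bounded optimal solution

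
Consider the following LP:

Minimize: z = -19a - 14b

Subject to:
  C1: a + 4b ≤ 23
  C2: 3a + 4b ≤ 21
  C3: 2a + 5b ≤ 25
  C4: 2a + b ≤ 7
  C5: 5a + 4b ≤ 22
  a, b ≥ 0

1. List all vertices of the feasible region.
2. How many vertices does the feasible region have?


1. (0, 0), (3.5, 0), (2, 3), (0.5882, 4.765), (0, 5)
2. 5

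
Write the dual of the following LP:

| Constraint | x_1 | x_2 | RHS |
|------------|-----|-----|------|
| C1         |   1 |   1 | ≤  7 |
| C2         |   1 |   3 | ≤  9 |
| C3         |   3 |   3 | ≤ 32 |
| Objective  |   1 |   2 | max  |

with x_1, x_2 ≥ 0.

Primal max cᵀx s.t. Ax ≤ b, x ≥ 0  →  Dual min bᵀy s.t. Aᵀy ≥ c, y ≥ 0.

Minimize: z = 7y1 + 9y2 + 32y3

Subject to:
  y1 + y2 + 3y3 ≥ 1
  y1 + 3y2 + 3y3 ≥ 2
  y1, y2, y3 ≥ 0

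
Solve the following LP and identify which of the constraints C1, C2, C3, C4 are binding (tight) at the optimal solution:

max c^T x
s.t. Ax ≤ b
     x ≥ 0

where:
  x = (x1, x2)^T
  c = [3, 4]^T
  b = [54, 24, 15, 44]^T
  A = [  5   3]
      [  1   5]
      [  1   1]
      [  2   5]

At x1 = 9, x2 = 3, compute slack b - a·x for each constraint:
  C1: 54 − 54 = 0  (binding)
  C2: 24 − 24 = 0  (binding)
  C3: 15 − 12 = 3  (slack)
  C4: 44 − 33 = 11  (slack)

Optimal: x1 = 9, x2 = 3
Binding: C1, C2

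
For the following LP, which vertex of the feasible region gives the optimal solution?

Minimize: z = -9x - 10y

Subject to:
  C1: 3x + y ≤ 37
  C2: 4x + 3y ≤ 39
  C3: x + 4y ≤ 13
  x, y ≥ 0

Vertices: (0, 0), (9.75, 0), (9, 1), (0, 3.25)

Evaluate the objective at each vertex of the feasible region:
  z(0, 0) = 0
  z(9.75, 0) = -87.75
  z(9, 1) = -91  ←
  z(0, 3.25) = -32.5
The minimum is at x = 9, y = 1.

(9, 1)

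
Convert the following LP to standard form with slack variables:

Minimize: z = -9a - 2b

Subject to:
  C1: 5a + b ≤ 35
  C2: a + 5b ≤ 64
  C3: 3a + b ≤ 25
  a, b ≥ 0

min z = -9a - 2b

s.t.
  5a + b + s1 = 35
  a + 5b + s2 = 64
  3a + b + s3 = 25
  a, b, s1, s2, s3 ≥ 0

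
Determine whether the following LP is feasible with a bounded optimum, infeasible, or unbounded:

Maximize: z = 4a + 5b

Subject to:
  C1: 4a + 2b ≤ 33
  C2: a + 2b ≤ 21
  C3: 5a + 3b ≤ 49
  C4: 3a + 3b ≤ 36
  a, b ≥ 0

Feasible with a bounded optimal solution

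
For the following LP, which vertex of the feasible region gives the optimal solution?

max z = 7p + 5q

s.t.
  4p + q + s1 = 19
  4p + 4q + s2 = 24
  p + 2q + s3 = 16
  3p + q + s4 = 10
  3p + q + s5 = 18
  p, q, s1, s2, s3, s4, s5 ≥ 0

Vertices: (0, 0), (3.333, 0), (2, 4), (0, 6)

Evaluate the objective at each vertex of the feasible region:
  z(0, 0) = 0
  z(3.333, 0) = 23.33
  z(2, 4) = 34  ←
  z(0, 6) = 30
The maximum is at p = 2, q = 4.

(2, 4)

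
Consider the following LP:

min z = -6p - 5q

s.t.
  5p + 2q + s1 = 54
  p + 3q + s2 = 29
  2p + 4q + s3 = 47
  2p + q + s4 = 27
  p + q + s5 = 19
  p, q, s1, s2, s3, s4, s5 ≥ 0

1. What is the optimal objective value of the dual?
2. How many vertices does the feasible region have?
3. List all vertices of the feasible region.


1. -83
2. 4
3. (0, 0), (10.8, 0), (8, 7), (0, 9.667)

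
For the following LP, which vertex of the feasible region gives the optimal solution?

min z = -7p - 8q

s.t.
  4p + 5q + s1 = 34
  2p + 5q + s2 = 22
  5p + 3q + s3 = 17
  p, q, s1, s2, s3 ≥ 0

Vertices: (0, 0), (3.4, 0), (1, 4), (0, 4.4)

Evaluate the objective at each vertex of the feasible region:
  z(0, 0) = 0
  z(3.4, 0) = -23.8
  z(1, 4) = -39  ←
  z(0, 4.4) = -35.2
The minimum is at p = 1, q = 4.

(1, 4)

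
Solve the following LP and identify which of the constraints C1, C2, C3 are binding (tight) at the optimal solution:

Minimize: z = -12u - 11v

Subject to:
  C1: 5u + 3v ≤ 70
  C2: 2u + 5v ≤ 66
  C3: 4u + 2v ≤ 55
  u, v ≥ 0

At u = 8, v = 10, compute slack b - a·x for each constraint:
  C1: 70 − 70 = 0  (binding)
  C2: 66 − 66 = 0  (binding)
  C3: 55 − 52 = 3  (slack)

Optimal: u = 8, v = 10
Binding: C1, C2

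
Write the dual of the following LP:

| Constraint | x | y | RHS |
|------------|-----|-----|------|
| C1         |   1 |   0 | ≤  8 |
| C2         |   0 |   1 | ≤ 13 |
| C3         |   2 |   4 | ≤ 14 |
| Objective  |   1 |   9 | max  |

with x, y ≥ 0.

Primal max cᵀx s.t. Ax ≤ b, x ≥ 0  →  Dual min bᵀy s.t. Aᵀy ≥ c, y ≥ 0.

Minimize: z = 8y1 + 13y2 + 14y3

Subject to:
  y1 + 2y3 ≥ 1
  y2 + 4y3 ≥ 9
  y1, y2, y3 ≥ 0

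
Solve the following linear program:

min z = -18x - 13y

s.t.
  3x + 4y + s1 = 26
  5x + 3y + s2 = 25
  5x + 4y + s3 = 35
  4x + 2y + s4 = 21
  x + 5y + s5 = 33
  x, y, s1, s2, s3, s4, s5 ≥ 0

Evaluate the objective at each vertex of the feasible region:
  z(0, 0) = 0
  z(5, 0) = -90
  z(2, 5) = -101  ←
  z(0, 6.5) = -84.5
The minimum is at x = 2, y = 5.

x = 2, y = 5, z = -101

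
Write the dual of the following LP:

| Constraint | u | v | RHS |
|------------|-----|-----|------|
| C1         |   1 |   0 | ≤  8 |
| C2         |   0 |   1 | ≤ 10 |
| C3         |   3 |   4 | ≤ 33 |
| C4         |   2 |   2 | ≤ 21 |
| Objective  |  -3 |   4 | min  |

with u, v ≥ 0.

Primal min cᵀx s.t. Ax ≤ b, x ≥ 0  →  Dual max −bᵀy s.t. Aᵀy ≥ −c, y ≥ 0.

Maximize: z = -8y1 - 10y2 - 33y3 - 21y4

Subject to:
  y1 + 3y3 + 2y4 ≥ 3
  y2 + 4y3 + 2y4 ≥ -4
  y1, y2, y3, y4 ≥ 0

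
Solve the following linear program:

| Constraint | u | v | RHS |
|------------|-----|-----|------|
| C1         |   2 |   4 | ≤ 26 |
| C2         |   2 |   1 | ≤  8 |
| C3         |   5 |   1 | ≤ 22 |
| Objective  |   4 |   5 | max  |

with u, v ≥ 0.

Evaluate the objective at each vertex of the feasible region:
  z(0, 0) = 0
  z(4, 0) = 16
  z(1, 6) = 34  ←
  z(0, 6.5) = 32.5
The maximum is at u = 1, v = 6.

u = 1, v = 6, z = 34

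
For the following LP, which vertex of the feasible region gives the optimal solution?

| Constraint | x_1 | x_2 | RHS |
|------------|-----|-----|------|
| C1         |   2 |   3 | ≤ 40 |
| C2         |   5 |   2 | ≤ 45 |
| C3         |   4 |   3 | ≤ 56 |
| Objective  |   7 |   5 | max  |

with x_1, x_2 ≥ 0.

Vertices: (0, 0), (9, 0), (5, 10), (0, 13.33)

Evaluate the objective at each vertex of the feasible region:
  z(0, 0) = 0
  z(9, 0) = 63
  z(5, 10) = 85  ←
  z(0, 13.33) = 66.67
The maximum is at x_1 = 5, x_2 = 10.

(5, 10)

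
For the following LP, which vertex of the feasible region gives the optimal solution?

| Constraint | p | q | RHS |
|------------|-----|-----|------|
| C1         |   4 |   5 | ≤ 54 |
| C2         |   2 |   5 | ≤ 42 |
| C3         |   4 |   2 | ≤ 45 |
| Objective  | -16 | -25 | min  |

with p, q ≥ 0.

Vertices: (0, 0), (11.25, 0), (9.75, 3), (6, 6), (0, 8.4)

Evaluate the objective at each vertex of the feasible region:
  z(0, 0) = 0
  z(11.25, 0) = -180
  z(9.75, 3) = -231
  z(6, 6) = -246  ←
  z(0, 8.4) = -210
The minimum is at p = 6, q = 6.

(6, 6)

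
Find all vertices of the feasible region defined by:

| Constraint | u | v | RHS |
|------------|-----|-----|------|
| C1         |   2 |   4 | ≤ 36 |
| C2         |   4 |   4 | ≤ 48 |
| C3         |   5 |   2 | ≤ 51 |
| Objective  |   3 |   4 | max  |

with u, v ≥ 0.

(0, 0), (10.2, 0), (9, 3), (6, 6), (0, 9)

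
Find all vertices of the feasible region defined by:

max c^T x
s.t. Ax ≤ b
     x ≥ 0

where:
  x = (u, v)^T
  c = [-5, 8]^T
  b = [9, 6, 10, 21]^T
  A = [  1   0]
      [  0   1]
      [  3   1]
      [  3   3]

(0, 0), (3.333, 0), (1.5, 5.5), (1, 6), (0, 6)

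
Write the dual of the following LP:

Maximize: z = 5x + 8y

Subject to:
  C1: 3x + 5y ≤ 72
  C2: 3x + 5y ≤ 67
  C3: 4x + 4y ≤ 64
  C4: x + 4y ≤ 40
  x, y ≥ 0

Primal max cᵀx s.t. Ax ≤ b, x ≥ 0  →  Dual min bᵀy s.t. Aᵀy ≥ c, y ≥ 0.

Minimize: z = 72y1 + 67y2 + 64y3 + 40y4

Subject to:
  3y1 + 3y2 + 4y3 + y4 ≥ 5
  5y1 + 5y2 + 4y3 + 4y4 ≥ 8
  y1, y2, y3, y4 ≥ 0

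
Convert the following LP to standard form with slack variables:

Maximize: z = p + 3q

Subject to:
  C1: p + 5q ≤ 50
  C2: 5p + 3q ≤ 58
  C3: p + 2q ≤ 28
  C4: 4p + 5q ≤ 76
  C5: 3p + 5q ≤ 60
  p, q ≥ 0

max z = p + 3q

s.t.
  p + 5q + s1 = 50
  5p + 3q + s2 = 58
  p + 2q + s3 = 28
  4p + 5q + s4 = 76
  3p + 5q + s5 = 60
  p, q, s1, s2, s3, s4, s5 ≥ 0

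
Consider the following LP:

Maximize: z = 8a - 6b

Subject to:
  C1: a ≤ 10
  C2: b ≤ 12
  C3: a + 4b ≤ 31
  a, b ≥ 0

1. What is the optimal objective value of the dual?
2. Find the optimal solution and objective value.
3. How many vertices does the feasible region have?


1. 80
2. a = 10, b = 0, z = 80
3. 4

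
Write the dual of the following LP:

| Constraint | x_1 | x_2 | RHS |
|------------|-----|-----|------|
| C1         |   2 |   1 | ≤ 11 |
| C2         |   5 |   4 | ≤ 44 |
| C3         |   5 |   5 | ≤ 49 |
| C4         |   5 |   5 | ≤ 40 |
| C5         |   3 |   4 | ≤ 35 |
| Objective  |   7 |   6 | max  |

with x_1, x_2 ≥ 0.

Primal max cᵀx s.t. Ax ≤ b, x ≥ 0  →  Dual min bᵀy s.t. Aᵀy ≥ c, y ≥ 0.

Minimize: z = 11y1 + 44y2 + 49y3 + 40y4 + 35y5

Subject to:
  2y1 + 5y2 + 5y3 + 5y4 + 3y5 ≥ 7
  y1 + 4y2 + 5y3 + 5y4 + 4y5 ≥ 6
  y1, y2, y3, y4, y5 ≥ 0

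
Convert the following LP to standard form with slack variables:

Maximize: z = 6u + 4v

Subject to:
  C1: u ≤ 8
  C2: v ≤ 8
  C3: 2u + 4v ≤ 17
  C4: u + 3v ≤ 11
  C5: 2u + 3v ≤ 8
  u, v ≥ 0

max z = 6u + 4v

s.t.
  u + s1 = 8
  v + s2 = 8
  2u + 4v + s3 = 17
  u + 3v + s4 = 11
  2u + 3v + s5 = 8
  u, v, s1, s2, s3, s4, s5 ≥ 0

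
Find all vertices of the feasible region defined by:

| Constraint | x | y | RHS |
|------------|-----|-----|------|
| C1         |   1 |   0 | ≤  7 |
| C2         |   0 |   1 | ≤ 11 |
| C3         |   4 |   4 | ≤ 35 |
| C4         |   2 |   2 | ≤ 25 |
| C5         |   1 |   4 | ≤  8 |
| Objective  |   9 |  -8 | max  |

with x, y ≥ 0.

(0, 0), (7, 0), (7, 0.25), (0, 2)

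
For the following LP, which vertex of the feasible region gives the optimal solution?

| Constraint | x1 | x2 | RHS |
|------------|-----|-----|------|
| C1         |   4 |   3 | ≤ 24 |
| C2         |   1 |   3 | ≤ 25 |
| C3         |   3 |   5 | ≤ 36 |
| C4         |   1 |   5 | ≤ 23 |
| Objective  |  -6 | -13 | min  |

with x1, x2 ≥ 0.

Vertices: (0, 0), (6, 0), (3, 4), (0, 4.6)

Evaluate the objective at each vertex of the feasible region:
  z(0, 0) = 0
  z(6, 0) = -36
  z(3, 4) = -70  ←
  z(0, 4.6) = -59.8
The minimum is at x1 = 3, x2 = 4.

(3, 4)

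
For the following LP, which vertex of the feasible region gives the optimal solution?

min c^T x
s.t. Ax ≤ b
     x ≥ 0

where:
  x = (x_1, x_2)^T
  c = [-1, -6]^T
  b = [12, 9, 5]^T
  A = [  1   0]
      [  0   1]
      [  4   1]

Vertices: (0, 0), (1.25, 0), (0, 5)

Evaluate the objective at each vertex of the feasible region:
  z(0, 0) = 0
  z(1.25, 0) = -1.25
  z(0, 5) = -30  ←
The minimum is at x_1 = 0, x_2 = 5.

(0, 5)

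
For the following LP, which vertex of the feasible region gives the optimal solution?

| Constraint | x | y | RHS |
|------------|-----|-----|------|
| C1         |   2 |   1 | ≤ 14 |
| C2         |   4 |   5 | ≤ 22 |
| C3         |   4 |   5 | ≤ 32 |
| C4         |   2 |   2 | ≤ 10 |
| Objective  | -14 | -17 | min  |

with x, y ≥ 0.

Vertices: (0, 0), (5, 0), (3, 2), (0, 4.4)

Evaluate the objective at each vertex of the feasible region:
  z(0, 0) = 0
  z(5, 0) = -70
  z(3, 2) = -76  ←
  z(0, 4.4) = -74.8
The minimum is at x = 3, y = 2.

(3, 2)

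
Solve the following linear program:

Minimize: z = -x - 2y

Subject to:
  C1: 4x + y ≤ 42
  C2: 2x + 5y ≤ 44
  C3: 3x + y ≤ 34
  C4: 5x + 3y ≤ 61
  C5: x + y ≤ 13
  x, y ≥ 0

Evaluate the objective at each vertex of the feasible region:
  z(0, 0) = 0
  z(10.5, 0) = -10.5
  z(9.667, 3.333) = -16.33
  z(7, 6) = -19  ←
  z(0, 8.8) = -17.6
The minimum is at x = 7, y = 6.

x = 7, y = 6, z = -19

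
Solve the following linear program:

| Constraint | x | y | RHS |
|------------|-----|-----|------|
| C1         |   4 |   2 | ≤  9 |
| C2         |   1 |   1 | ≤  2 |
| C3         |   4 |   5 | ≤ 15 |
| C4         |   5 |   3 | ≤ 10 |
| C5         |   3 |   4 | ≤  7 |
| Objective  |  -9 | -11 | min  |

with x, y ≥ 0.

Evaluate the objective at each vertex of the feasible region:
  z(0, 0) = 0
  z(2, 0) = -18
  z(1, 1) = -20  ←
  z(0, 1.75) = -19.25
The minimum is at x = 1, y = 1.

x = 1, y = 1, z = -20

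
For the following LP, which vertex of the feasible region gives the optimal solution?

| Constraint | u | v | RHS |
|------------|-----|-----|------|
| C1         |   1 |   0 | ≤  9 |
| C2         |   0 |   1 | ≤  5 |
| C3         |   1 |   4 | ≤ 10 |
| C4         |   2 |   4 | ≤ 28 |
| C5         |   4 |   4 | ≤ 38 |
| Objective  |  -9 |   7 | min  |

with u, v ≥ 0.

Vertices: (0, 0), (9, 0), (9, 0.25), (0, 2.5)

Evaluate the objective at each vertex of the feasible region:
  z(0, 0) = 0
  z(9, 0) = -81  ←
  z(9, 0.25) = -79.25
  z(0, 2.5) = 17.5
The minimum is at u = 9, v = 0.

(9, 0)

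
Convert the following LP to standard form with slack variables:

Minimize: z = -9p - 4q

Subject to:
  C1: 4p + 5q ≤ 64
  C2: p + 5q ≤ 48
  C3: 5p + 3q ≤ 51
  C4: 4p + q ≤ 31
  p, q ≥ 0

min z = -9p - 4q

s.t.
  4p + 5q + s1 = 64
  p + 5q + s2 = 48
  5p + 3q + s3 = 51
  4p + q + s4 = 31
  p, q, s1, s2, s3, s4 ≥ 0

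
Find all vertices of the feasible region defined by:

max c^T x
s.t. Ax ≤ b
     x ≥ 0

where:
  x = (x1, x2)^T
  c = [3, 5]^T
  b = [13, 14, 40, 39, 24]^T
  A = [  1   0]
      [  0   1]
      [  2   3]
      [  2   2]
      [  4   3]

(0, 0), (6, 0), (0, 8)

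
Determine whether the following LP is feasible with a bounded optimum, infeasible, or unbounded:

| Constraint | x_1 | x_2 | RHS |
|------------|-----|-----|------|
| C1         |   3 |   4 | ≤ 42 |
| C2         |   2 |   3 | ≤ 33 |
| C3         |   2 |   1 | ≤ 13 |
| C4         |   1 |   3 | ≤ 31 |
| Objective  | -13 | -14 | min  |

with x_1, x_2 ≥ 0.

Feasible with a bounded optimal solution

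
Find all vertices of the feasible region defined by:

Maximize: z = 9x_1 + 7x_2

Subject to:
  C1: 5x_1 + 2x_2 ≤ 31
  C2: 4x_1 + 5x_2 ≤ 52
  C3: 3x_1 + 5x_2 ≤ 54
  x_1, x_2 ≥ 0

(0, 0), (6.2, 0), (3, 8), (0, 10.4)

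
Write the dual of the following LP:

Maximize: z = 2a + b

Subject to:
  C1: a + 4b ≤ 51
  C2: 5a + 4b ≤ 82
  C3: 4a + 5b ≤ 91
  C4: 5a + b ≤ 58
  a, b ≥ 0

Primal max cᵀx s.t. Ax ≤ b, x ≥ 0  →  Dual min bᵀy s.t. Aᵀy ≥ c, y ≥ 0.

Minimize: z = 51y1 + 82y2 + 91y3 + 58y4

Subject to:
  y1 + 5y2 + 4y3 + 5y4 ≥ 2
  4y1 + 4y2 + 5y3 + y4 ≥ 1
  y1, y2, y3, y4 ≥ 0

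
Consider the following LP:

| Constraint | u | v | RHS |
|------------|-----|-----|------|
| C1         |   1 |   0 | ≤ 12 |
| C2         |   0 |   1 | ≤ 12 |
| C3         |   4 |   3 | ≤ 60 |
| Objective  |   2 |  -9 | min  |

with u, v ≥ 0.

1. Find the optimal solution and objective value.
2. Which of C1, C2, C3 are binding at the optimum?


1. u = 0, v = 12, z = -108
2. C2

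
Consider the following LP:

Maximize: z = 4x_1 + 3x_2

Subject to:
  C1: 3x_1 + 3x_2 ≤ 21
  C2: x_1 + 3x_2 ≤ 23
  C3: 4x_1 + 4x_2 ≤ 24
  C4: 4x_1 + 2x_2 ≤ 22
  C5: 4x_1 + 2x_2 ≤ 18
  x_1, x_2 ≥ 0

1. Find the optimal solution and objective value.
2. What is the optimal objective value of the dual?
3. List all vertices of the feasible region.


1. x_1 = 3, x_2 = 3, z = 21
2. 21
3. (0, 0), (4.5, 0), (3, 3), (0, 6)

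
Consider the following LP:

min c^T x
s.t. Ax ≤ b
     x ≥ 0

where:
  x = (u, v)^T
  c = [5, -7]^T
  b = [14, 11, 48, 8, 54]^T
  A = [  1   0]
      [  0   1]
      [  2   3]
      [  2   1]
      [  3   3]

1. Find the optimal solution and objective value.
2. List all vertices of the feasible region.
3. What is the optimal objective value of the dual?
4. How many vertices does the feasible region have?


1. u = 0, v = 8, z = -56
2. (0, 0), (4, 0), (0, 8)
3. -56
4. 3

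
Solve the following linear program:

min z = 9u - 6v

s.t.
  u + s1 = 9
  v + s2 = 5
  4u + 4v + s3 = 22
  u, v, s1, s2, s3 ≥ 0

Evaluate the objective at each vertex of the feasible region:
  z(0, 0) = 0
  z(5.5, 0) = 49.5
  z(0.5, 5) = -25.5
  z(0, 5) = -30  ←
The minimum is at u = 0, v = 5.

u = 0, v = 5, z = -30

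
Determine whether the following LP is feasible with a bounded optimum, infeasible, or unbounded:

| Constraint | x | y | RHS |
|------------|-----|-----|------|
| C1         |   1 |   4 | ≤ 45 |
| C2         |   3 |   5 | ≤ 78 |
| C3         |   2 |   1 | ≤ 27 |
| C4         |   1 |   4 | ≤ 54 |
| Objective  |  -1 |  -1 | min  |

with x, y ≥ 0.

Feasible with a bounded optimal solution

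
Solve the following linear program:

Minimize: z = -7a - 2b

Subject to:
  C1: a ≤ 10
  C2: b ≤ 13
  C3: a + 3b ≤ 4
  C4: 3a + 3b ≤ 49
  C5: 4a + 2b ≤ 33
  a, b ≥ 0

Evaluate the objective at each vertex of the feasible region:
  z(0, 0) = 0
  z(4, 0) = -28  ←
  z(0, 1.333) = -2.667
The minimum is at a = 4, b = 0.

a = 4, b = 0, z = -28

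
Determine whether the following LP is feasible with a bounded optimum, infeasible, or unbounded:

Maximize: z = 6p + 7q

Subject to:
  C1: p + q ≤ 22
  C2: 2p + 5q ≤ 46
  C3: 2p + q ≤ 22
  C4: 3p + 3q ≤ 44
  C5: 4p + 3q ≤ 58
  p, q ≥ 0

Feasible with a bounded optimal solution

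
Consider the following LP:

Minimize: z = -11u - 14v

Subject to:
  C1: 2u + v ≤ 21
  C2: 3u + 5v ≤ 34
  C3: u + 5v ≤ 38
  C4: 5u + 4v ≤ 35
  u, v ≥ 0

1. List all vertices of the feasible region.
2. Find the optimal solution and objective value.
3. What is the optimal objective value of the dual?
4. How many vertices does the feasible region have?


1. (0, 0), (7, 0), (3, 5), (0, 6.8)
2. u = 3, v = 5, z = -103
3. -103
4. 4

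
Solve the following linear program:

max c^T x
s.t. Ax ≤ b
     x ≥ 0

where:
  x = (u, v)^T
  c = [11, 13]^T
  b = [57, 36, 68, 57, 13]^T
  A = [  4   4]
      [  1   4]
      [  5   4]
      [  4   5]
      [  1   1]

Evaluate the objective at each vertex of the feasible region:
  z(0, 0) = 0
  z(13, 0) = 143
  z(8, 5) = 153  ←
  z(4.364, 7.909) = 150.8
  z(0, 9) = 117
The maximum is at u = 8, v = 5.

u = 8, v = 5, z = 153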